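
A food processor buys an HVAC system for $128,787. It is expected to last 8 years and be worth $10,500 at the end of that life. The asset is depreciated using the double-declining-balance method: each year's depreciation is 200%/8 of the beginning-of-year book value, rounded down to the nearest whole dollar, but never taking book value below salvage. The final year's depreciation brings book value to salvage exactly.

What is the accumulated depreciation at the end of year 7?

$111,594

Depreciable base = $128,787 − $10,500 = $118,287.
Year 1: ⌊$128,787 × 200%/8⌋ = $32,196. Book value $96,591.
Year 2: ⌊$96,591 × 200%/8⌋ = $24,147. Book value $72,444.
Year 3: ⌊$72,444 × 200%/8⌋ = $18,111. Book value $54,333.
Year 4: ⌊$54,333 × 200%/8⌋ = $13,583. Book value $40,750.
Year 5: ⌊$40,750 × 200%/8⌋ = $10,187. Book value $30,563.
Year 6: ⌊$30,563 × 200%/8⌋ = $7,640. Book value $22,923.
Year 7: ⌊$22,923 × 200%/8⌋ = $5,730. Book value $17,193.
Accumulated through year 7 = $128,787 − $17,193 = $111,594.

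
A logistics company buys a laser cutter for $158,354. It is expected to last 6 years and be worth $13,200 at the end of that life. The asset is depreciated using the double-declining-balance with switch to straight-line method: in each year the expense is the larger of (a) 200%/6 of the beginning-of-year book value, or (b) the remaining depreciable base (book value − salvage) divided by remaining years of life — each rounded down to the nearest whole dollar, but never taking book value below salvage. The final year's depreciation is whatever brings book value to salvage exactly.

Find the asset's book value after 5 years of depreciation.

Depreciable base = $158,354 − $13,200 = $145,154.
Year 1: DB = ⌊$158,354 × 200%/6⌋ = $52,784; SL = ⌊$145,154/6⌋ = $24,192 → take DB $52,784. Book value $105,570.
Year 2: DB = ⌊$105,570 × 200%/6⌋ = $35,190; SL = ⌊$92,370/5⌋ = $18,474 → take DB $35,190. Book value $70,380.
Year 3: DB = ⌊$70,380 × 200%/6⌋ = $23,460; SL = ⌊$57,180/4⌋ = $14,295 → take DB $23,460. Book value $46,920.
Year 4: DB = ⌊$46,920 × 200%/6⌋ = $15,640; SL = ⌊$33,720/3⌋ = $11,240 → take DB $15,640. Book value $31,280.
Year 5: DB = ⌊$31,280 × 200%/6⌋ = $10,426; SL = ⌊$18,080/2⌋ = $9,040 → take DB $10,426. Book value $20,854.

$20,854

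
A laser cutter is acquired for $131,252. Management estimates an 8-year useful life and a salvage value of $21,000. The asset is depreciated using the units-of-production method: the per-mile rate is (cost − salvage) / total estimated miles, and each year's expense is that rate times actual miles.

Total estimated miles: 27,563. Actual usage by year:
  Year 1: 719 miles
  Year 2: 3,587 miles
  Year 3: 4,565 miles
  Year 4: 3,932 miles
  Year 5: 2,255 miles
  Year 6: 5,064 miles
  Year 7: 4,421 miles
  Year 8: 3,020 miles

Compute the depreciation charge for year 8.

$12,080

Depreciable base = $131,252 − $21,000 = $110,252.
Rate = $110,252 / 27,563 miles = $4 per mile.
Year 1: 719 × $4 = $2,876. Book value $128,376.
Year 2: 3,587 × $4 = $14,348. Book value $114,028.
Year 3: 4,565 × $4 = $18,260. Book value $95,768.
Year 4: 3,932 × $4 = $15,728. Book value $80,040.
Year 5: 2,255 × $4 = $9,020. Book value $71,020.
Year 6: 5,064 × $4 = $20,256. Book value $50,764.
Year 7: 4,421 × $4 = $17,684. Book value $33,080.
Year 8: 3,020 × $4 = $12,080. Book value $21,000.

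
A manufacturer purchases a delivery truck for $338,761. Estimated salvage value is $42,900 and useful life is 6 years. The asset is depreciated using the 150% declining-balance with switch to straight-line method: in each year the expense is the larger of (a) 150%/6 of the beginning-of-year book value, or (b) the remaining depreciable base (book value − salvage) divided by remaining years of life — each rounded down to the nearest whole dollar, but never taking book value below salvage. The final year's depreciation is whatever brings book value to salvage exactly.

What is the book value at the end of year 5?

Depreciable base = $338,761 − $42,900 = $295,861.
Year 1: DB = ⌊$338,761 × 150%/6⌋ = $84,690; SL = ⌊$295,861/6⌋ = $49,310 → take DB $84,690. Book value $254,071.
Year 2: DB = ⌊$254,071 × 150%/6⌋ = $63,517; SL = ⌊$211,171/5⌋ = $42,234 → take DB $63,517. Book value $190,554.
Year 3: DB = ⌊$190,554 × 150%/6⌋ = $47,638; SL = ⌊$147,654/4⌋ = $36,913 → take DB $47,638. Book value $142,916.
Year 4: DB = ⌊$142,916 × 150%/6⌋ = $35,729; SL = ⌊$100,016/3⌋ = $33,338 → take DB $35,729. Book value $107,187.
Year 5: DB = ⌊$107,187 × 150%/6⌋ = $26,796; SL = ⌊$64,287/2⌋ = $32,143 → take SL $32,143. Book value $75,044.

$75,044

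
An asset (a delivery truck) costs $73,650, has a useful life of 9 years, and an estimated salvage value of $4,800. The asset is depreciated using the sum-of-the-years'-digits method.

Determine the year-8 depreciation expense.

$3,060

Depreciable base = $73,650 − $4,800 = $68,850.
Sum of the years' digits = 9+8+7+6+5+4+3+2+1 = 45.
Year 1: $68,850 × 9/45 = $13,770. Book value $59,880.
Year 2: $68,850 × 8/45 = $12,240. Book value $47,640.
Year 3: $68,850 × 7/45 = $10,710. Book value $36,930.
Year 4: $68,850 × 6/45 = $9,180. Book value $27,750.
Year 5: $68,850 × 5/45 = $7,650. Book value $20,100.
Year 6: $68,850 × 4/45 = $6,120. Book value $13,980.
Year 7: $68,850 × 3/45 = $4,590. Book value $9,390.
Year 8: $68,850 × 2/45 = $3,060. Book value $6,330.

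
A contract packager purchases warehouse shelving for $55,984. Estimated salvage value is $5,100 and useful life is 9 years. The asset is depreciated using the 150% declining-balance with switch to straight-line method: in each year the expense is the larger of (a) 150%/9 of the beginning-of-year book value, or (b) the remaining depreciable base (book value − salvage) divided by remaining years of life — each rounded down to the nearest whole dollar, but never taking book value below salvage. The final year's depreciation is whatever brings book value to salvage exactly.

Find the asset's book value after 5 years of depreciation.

$22,500

Depreciable base = $55,984 − $5,100 = $50,884.
Year 1: DB = ⌊$55,984 × 150%/9⌋ = $9,330; SL = ⌊$50,884/9⌋ = $5,653 → take DB $9,330. Book value $46,654.
Year 2: DB = ⌊$46,654 × 150%/9⌋ = $7,775; SL = ⌊$41,554/8⌋ = $5,194 → take DB $7,775. Book value $38,879.
Year 3: DB = ⌊$38,879 × 150%/9⌋ = $6,479; SL = ⌊$33,779/7⌋ = $4,825 → take DB $6,479. Book value $32,400.
Year 4: DB = ⌊$32,400 × 150%/9⌋ = $5,400; SL = ⌊$27,300/6⌋ = $4,550 → take DB $5,400. Book value $27,000.
Year 5: DB = ⌊$27,000 × 150%/9⌋ = $4,500; SL = ⌊$21,900/5⌋ = $4,380 → take DB $4,500. Book value $22,500.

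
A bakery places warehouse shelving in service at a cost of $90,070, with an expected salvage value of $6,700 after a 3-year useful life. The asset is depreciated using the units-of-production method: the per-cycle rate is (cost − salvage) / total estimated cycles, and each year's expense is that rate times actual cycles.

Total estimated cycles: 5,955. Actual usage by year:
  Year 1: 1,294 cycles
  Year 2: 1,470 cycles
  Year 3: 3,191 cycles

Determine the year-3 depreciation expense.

$44,674

Depreciable base = $90,070 − $6,700 = $83,370.
Rate = $83,370 / 5,955 cycles = $14 per cycle.
Year 1: 1,294 × $14 = $18,116. Book value $71,954.
Year 2: 1,470 × $14 = $20,580. Book value $51,374.
Year 3: 3,191 × $14 = $44,674. Book value $6,700.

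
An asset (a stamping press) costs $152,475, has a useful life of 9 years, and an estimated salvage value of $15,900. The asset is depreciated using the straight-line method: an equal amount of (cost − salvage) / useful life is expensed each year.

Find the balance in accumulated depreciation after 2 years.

Depreciable base = $152,475 − $15,900 = $136,575.
Annual expense = $136,575 / 9 = $15,175.
End of year 1: book value $137,300.
End of year 2: book value $122,125.
Accumulated through year 2 = $152,475 − $122,125 = $30,350.

$30,350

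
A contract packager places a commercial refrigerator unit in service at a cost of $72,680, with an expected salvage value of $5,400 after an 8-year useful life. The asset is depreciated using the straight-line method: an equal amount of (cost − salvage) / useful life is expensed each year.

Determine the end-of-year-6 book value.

Depreciable base = $72,680 − $5,400 = $67,280.
Annual expense = $67,280 / 8 = $8,410.
End of year 1: book value $64,270.
End of year 2: book value $55,860.
End of year 3: book value $47,450.
End of year 4: book value $39,040.
End of year 5: book value $30,630.
End of year 6: book value $22,220.

$22,220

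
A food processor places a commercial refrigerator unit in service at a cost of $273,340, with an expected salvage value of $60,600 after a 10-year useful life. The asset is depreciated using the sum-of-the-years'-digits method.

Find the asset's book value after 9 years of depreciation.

Depreciable base = $273,340 − $60,600 = $212,740.
Sum of the years' digits = 10+9+8+7+6+5+4+3+2+1 = 55.
Year 1: $212,740 × 10/55 = $38,680. Book value $234,660.
Year 2: $212,740 × 9/55 = $34,812. Book value $199,848.
Year 3: $212,740 × 8/55 = $30,944. Book value $168,904.
Year 4: $212,740 × 7/55 = $27,076. Book value $141,828.
Year 5: $212,740 × 6/55 = $23,208. Book value $118,620.
Year 6: $212,740 × 5/55 = $19,340. Book value $99,280.
Year 7: $212,740 × 4/55 = $15,472. Book value $83,808.
Year 8: $212,740 × 3/55 = $11,604. Book value $72,204.
Year 9: $212,740 × 2/55 = $7,736. Book value $64,468.

$64,468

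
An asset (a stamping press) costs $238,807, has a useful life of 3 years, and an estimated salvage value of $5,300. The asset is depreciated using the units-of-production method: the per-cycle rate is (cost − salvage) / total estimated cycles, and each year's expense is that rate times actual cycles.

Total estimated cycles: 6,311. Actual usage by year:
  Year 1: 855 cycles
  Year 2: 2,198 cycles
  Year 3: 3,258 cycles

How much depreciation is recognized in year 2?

$81,326

Depreciable base = $238,807 − $5,300 = $233,507.
Rate = $233,507 / 6,311 cycles = $37 per cycle.
Year 1: 855 × $37 = $31,635. Book value $207,172.
Year 2: 2,198 × $37 = $81,326. Book value $125,846.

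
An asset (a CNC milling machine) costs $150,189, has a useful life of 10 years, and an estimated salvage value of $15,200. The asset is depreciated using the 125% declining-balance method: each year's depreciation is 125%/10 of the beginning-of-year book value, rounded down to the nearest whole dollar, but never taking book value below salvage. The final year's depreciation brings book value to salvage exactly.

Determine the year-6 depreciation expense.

$9,629

Depreciable base = $150,189 − $15,200 = $134,989.
Year 1: ⌊$150,189 × 125%/10⌋ = $18,773. Book value $131,416.
Year 2: ⌊$131,416 × 125%/10⌋ = $16,427. Book value $114,989.
Year 3: ⌊$114,989 × 125%/10⌋ = $14,373. Book value $100,616.
Year 4: ⌊$100,616 × 125%/10⌋ = $12,577. Book value $88,039.
Year 5: ⌊$88,039 × 125%/10⌋ = $11,004. Book value $77,035.
Year 6: ⌊$77,035 × 125%/10⌋ = $9,629. Book value $67,406.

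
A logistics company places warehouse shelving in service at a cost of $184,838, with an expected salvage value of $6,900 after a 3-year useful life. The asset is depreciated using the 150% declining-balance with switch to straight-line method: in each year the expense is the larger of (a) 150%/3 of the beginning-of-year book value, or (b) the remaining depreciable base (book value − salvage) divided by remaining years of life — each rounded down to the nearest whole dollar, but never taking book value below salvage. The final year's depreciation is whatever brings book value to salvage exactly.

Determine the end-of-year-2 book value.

Depreciable base = $184,838 − $6,900 = $177,938.
Year 1: DB = ⌊$184,838 × 150%/3⌋ = $92,419; SL = ⌊$177,938/3⌋ = $59,312 → take DB $92,419. Book value $92,419.
Year 2: DB = ⌊$92,419 × 150%/3⌋ = $46,209; SL = ⌊$85,519/2⌋ = $42,759 → take DB $46,209. Book value $46,210.

$46,210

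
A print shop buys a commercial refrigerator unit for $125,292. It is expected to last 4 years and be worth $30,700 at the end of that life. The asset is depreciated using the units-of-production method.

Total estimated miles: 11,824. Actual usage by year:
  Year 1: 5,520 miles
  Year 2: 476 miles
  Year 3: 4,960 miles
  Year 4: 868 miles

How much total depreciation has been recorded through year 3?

$87,648

Depreciable base = $125,292 − $30,700 = $94,592.
Rate = $94,592 / 11,824 miles = $8 per mile.
Year 1: 5,520 × $8 = $44,160. Book value $81,132.
Year 2: 476 × $8 = $3,808. Book value $77,324.
Year 3: 4,960 × $8 = $39,680. Book value $37,644.
Accumulated through year 3 = $125,292 − $37,644 = $87,648.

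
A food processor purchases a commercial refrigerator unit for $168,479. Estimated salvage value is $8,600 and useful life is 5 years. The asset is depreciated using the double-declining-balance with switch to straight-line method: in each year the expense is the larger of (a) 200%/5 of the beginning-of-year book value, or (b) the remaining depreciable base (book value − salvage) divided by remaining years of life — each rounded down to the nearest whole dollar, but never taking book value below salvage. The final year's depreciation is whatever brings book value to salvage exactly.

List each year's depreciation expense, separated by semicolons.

Depreciable base = $168,479 − $8,600 = $159,879.
Year 1: DB = ⌊$168,479 × 200%/5⌋ = $67,391; SL = ⌊$159,879/5⌋ = $31,975 → take DB $67,391. Book value $101,088.
Year 2: DB = ⌊$101,088 × 200%/5⌋ = $40,435; SL = ⌊$92,488/4⌋ = $23,122 → take DB $40,435. Book value $60,653.
Year 3: DB = ⌊$60,653 × 200%/5⌋ = $24,261; SL = ⌊$52,053/3⌋ = $17,351 → take DB $24,261. Book value $36,392.
Year 4: DB = ⌊$36,392 × 200%/5⌋ = $14,556; SL = ⌊$27,792/2⌋ = $13,896 → take DB $14,556. Book value $21,836.
Year 5 (final): $21,836 − $8,600 = $13,236. Book value $8,600.

$67,391; $40,435; $24,261; $14,556; $13,236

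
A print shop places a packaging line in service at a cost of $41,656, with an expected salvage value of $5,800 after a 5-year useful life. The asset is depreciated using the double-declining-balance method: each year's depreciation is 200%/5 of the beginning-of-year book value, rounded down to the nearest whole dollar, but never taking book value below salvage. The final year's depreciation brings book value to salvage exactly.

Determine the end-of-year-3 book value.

$8,999

Depreciable base = $41,656 − $5,800 = $35,856.
Year 1: ⌊$41,656 × 200%/5⌋ = $16,662. Book value $24,994.
Year 2: ⌊$24,994 × 200%/5⌋ = $9,997. Book value $14,997.
Year 3: ⌊$14,997 × 200%/5⌋ = $5,998. Book value $8,999.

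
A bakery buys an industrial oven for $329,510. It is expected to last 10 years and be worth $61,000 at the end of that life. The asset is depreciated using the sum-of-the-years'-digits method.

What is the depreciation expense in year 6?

$24,410

Depreciable base = $329,510 − $61,000 = $268,510.
Sum of the years' digits = 10+9+8+7+6+5+4+3+2+1 = 55.
Year 1: $268,510 × 10/55 = $48,820. Book value $280,690.
Year 2: $268,510 × 9/55 = $43,938. Book value $236,752.
Year 3: $268,510 × 8/55 = $39,056. Book value $197,696.
Year 4: $268,510 × 7/55 = $34,174. Book value $163,522.
Year 5: $268,510 × 6/55 = $29,292. Book value $134,230.
Year 6: $268,510 × 5/55 = $24,410. Book value $109,820.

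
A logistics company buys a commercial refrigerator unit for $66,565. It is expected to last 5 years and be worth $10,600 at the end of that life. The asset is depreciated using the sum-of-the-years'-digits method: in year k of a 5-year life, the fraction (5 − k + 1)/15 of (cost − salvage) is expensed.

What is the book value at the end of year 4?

Depreciable base = $66,565 − $10,600 = $55,965.
Sum of the years' digits = 5+4+3+2+1 = 15.
Year 1: $55,965 × 5/15 = $18,655. Book value $47,910.
Year 2: $55,965 × 4/15 = $14,924. Book value $32,986.
Year 3: $55,965 × 3/15 = $11,193. Book value $21,793.
Year 4: $55,965 × 2/15 = $7,462. Book value $14,331.

$14,331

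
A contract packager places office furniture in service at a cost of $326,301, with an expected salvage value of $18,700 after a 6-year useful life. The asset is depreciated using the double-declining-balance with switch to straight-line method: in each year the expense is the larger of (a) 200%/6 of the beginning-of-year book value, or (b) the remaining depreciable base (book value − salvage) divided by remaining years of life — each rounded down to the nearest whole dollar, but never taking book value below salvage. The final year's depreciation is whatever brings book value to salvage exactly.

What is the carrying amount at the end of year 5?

Depreciable base = $326,301 − $18,700 = $307,601.
Year 1: DB = ⌊$326,301 × 200%/6⌋ = $108,767; SL = ⌊$307,601/6⌋ = $51,266 → take DB $108,767. Book value $217,534.
Year 2: DB = ⌊$217,534 × 200%/6⌋ = $72,511; SL = ⌊$198,834/5⌋ = $39,766 → take DB $72,511. Book value $145,023.
Year 3: DB = ⌊$145,023 × 200%/6⌋ = $48,341; SL = ⌊$126,323/4⌋ = $31,580 → take DB $48,341. Book value $96,682.
Year 4: DB = ⌊$96,682 × 200%/6⌋ = $32,227; SL = ⌊$77,982/3⌋ = $25,994 → take DB $32,227. Book value $64,455.
Year 5: DB = ⌊$64,455 × 200%/6⌋ = $21,485; SL = ⌊$45,755/2⌋ = $22,877 → take SL $22,877. Book value $41,578.

$41,578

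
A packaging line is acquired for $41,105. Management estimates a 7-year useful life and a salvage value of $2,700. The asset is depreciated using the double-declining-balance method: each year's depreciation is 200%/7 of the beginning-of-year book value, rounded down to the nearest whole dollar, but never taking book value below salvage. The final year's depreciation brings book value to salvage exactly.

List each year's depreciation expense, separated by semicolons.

Depreciable base = $41,105 − $2,700 = $38,405.
Year 1: ⌊$41,105 × 200%/7⌋ = $11,744. Book value $29,361.
Year 2: ⌊$29,361 × 200%/7⌋ = $8,388. Book value $20,973.
Year 3: ⌊$20,973 × 200%/7⌋ = $5,992. Book value $14,981.
Year 4: ⌊$14,981 × 200%/7⌋ = $4,280. Book value $10,701.
Year 5: ⌊$10,701 × 200%/7⌋ = $3,057. Book value $7,644.
Year 6: ⌊$7,644 × 200%/7⌋ = $2,184. Book value $5,460.
Year 7 (final): $5,460 − $2,700 = $2,760. Book value $2,700.

$11,744; $8,388; $5,992; $4,280; $3,057; $2,184; $2,760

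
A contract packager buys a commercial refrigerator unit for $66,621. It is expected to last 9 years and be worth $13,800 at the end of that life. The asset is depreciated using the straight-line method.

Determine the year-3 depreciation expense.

Depreciable base = $66,621 − $13,800 = $52,821.
Annual expense = $52,821 / 9 = $5,869.

$5,869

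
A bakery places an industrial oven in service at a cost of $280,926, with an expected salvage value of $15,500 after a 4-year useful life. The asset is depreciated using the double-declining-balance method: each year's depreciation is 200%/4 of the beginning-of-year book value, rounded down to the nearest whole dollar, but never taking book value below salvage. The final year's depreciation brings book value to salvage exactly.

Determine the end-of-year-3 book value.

Depreciable base = $280,926 − $15,500 = $265,426.
Year 1: ⌊$280,926 × 200%/4⌋ = $140,463. Book value $140,463.
Year 2: ⌊$140,463 × 200%/4⌋ = $70,231. Book value $70,232.
Year 3: ⌊$70,232 × 200%/4⌋ = $35,116. Book value $35,116.

$35,116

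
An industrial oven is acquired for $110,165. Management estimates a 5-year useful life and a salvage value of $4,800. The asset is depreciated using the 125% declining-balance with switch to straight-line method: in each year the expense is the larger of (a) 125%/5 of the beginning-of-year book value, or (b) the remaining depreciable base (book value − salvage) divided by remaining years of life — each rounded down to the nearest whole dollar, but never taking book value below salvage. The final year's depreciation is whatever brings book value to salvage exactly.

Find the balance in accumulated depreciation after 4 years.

Depreciable base = $110,165 − $4,800 = $105,365.
Year 1: DB = ⌊$110,165 × 125%/5⌋ = $27,541; SL = ⌊$105,365/5⌋ = $21,073 → take DB $27,541. Book value $82,624.
Year 2: DB = ⌊$82,624 × 125%/5⌋ = $20,656; SL = ⌊$77,824/4⌋ = $19,456 → take DB $20,656. Book value $61,968.
Year 3: DB = ⌊$61,968 × 125%/5⌋ = $15,492; SL = ⌊$57,168/3⌋ = $19,056 → take SL $19,056. Book value $42,912.
Year 4: DB = ⌊$42,912 × 125%/5⌋ = $10,728; SL = ⌊$38,112/2⌋ = $19,056 → take SL $19,056. Book value $23,856.
Accumulated through year 4 = $110,165 − $23,856 = $86,309.

$86,309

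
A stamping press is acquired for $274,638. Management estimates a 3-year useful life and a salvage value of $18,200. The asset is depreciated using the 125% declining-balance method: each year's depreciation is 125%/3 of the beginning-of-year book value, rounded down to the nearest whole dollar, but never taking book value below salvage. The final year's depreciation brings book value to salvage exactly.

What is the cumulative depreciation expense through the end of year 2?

Depreciable base = $274,638 − $18,200 = $256,438.
Year 1: ⌊$274,638 × 125%/3⌋ = $114,432. Book value $160,206.
Year 2: ⌊$160,206 × 125%/3⌋ = $66,752. Book value $93,454.
Accumulated through year 2 = $274,638 − $93,454 = $181,184.

$181,184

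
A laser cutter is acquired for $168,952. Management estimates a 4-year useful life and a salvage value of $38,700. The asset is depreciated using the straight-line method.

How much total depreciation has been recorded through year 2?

$65,126

Depreciable base = $168,952 − $38,700 = $130,252.
Annual expense = $130,252 / 4 = $32,563.
End of year 1: book value $136,389.
End of year 2: book value $103,826.
Accumulated through year 2 = $168,952 − $103,826 = $65,126.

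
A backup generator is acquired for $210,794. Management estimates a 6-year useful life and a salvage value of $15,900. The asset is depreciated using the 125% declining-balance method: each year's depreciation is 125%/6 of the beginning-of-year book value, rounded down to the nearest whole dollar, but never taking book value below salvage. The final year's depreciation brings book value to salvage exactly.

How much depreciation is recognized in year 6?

$49,651

Depreciable base = $210,794 − $15,900 = $194,894.
Year 1: ⌊$210,794 × 125%/6⌋ = $43,915. Book value $166,879.
Year 2: ⌊$166,879 × 125%/6⌋ = $34,766. Book value $132,113.
Year 3: ⌊$132,113 × 125%/6⌋ = $27,523. Book value $104,590.
Year 4: ⌊$104,590 × 125%/6⌋ = $21,789. Book value $82,801.
Year 5: ⌊$82,801 × 125%/6⌋ = $17,250. Book value $65,551.
Year 6 (final): $65,551 − $15,900 = $49,651. Book value $15,900.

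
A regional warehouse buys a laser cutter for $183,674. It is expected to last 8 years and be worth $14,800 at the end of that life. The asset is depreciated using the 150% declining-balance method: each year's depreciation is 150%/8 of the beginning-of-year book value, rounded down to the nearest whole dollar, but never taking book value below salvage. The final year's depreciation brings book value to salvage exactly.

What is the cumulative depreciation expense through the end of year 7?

Depreciable base = $183,674 − $14,800 = $168,874.
Year 1: ⌊$183,674 × 150%/8⌋ = $34,438. Book value $149,236.
Year 2: ⌊$149,236 × 150%/8⌋ = $27,981. Book value $121,255.
Year 3: ⌊$121,255 × 150%/8⌋ = $22,735. Book value $98,520.
Year 4: ⌊$98,520 × 150%/8⌋ = $18,472. Book value $80,048.
Year 5: ⌊$80,048 × 150%/8⌋ = $15,009. Book value $65,039.
Year 6: ⌊$65,039 × 150%/8⌋ = $12,194. Book value $52,845.
Year 7: ⌊$52,845 × 150%/8⌋ = $9,908. Book value $42,937.
Accumulated through year 7 = $183,674 − $42,937 = $140,737.

$140,737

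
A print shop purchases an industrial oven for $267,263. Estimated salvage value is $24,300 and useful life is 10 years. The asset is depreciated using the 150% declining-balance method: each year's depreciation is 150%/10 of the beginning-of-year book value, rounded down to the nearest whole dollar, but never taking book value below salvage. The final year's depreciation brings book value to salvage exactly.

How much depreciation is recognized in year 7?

Depreciable base = $267,263 − $24,300 = $242,963.
Year 1: ⌊$267,263 × 150%/10⌋ = $40,089. Book value $227,174.
Year 2: ⌊$227,174 × 150%/10⌋ = $34,076. Book value $193,098.
Year 3: ⌊$193,098 × 150%/10⌋ = $28,964. Book value $164,134.
Year 4: ⌊$164,134 × 150%/10⌋ = $24,620. Book value $139,514.
Year 5: ⌊$139,514 × 150%/10⌋ = $20,927. Book value $118,587.
Year 6: ⌊$118,587 × 150%/10⌋ = $17,788. Book value $100,799.
Year 7: ⌊$100,799 × 150%/10⌋ = $15,119. Book value $85,680.

$15,119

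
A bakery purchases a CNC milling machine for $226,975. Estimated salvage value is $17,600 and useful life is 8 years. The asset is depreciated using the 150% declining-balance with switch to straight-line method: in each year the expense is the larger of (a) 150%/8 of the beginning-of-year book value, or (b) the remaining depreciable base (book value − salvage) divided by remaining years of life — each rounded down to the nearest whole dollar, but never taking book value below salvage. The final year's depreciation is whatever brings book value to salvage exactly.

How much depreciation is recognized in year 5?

$20,329

Depreciable base = $226,975 − $17,600 = $209,375.
Year 1: DB = ⌊$226,975 × 150%/8⌋ = $42,557; SL = ⌊$209,375/8⌋ = $26,171 → take DB $42,557. Book value $184,418.
Year 2: DB = ⌊$184,418 × 150%/8⌋ = $34,578; SL = ⌊$166,818/7⌋ = $23,831 → take DB $34,578. Book value $149,840.
Year 3: DB = ⌊$149,840 × 150%/8⌋ = $28,095; SL = ⌊$132,240/6⌋ = $22,040 → take DB $28,095. Book value $121,745.
Year 4: DB = ⌊$121,745 × 150%/8⌋ = $22,827; SL = ⌊$104,145/5⌋ = $20,829 → take DB $22,827. Book value $98,918.
Year 5: DB = ⌊$98,918 × 150%/8⌋ = $18,547; SL = ⌊$81,318/4⌋ = $20,329 → take SL $20,329. Book value $78,589.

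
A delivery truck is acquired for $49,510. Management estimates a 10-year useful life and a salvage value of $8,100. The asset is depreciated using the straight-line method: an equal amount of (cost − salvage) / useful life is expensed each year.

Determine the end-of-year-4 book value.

Depreciable base = $49,510 − $8,100 = $41,410.
Annual expense = $41,410 / 10 = $4,141.
End of year 1: book value $45,369.
End of year 2: book value $41,228.
End of year 3: book value $37,087.
End of year 4: book value $32,946.

$32,946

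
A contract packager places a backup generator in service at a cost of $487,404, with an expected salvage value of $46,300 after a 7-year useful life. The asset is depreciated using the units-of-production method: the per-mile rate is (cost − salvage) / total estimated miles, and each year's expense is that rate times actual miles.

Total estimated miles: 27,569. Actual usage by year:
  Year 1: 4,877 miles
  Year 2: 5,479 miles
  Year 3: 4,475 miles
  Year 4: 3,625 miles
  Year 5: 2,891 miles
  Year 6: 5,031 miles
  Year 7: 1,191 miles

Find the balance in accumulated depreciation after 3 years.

Depreciable base = $487,404 − $46,300 = $441,104.
Rate = $441,104 / 27,569 miles = $16 per mile.
Year 1: 4,877 × $16 = $78,032. Book value $409,372.
Year 2: 5,479 × $16 = $87,664. Book value $321,708.
Year 3: 4,475 × $16 = $71,600. Book value $250,108.
Accumulated through year 3 = $487,404 − $250,108 = $237,296.

$237,296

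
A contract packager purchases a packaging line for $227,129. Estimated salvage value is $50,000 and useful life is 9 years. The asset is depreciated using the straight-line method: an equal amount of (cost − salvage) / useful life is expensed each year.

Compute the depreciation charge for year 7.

$19,681

Depreciable base = $227,129 − $50,000 = $177,129.
Annual expense = $177,129 / 9 = $19,681.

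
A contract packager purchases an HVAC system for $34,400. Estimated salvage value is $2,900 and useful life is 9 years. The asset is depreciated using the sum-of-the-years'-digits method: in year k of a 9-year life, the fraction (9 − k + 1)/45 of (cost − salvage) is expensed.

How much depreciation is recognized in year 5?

$3,500

Depreciable base = $34,400 − $2,900 = $31,500.
Sum of the years' digits = 9+8+7+6+5+4+3+2+1 = 45.
Year 1: $31,500 × 9/45 = $6,300. Book value $28,100.
Year 2: $31,500 × 8/45 = $5,600. Book value $22,500.
Year 3: $31,500 × 7/45 = $4,900. Book value $17,600.
Year 4: $31,500 × 6/45 = $4,200. Book value $13,400.
Year 5: $31,500 × 5/45 = $3,500. Book value $9,900.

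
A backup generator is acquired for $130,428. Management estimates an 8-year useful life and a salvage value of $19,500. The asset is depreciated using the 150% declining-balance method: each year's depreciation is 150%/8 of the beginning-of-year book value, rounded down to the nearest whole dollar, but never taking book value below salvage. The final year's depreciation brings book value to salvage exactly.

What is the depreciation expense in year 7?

Depreciable base = $130,428 − $19,500 = $110,928.
Year 1: ⌊$130,428 × 150%/8⌋ = $24,455. Book value $105,973.
Year 2: ⌊$105,973 × 150%/8⌋ = $19,869. Book value $86,104.
Year 3: ⌊$86,104 × 150%/8⌋ = $16,144. Book value $69,960.
Year 4: ⌊$69,960 × 150%/8⌋ = $13,117. Book value $56,843.
Year 5: ⌊$56,843 × 150%/8⌋ = $10,658. Book value $46,185.
Year 6: ⌊$46,185 × 150%/8⌋ = $8,659. Book value $37,526.
Year 7: ⌊$37,526 × 150%/8⌋ = $7,036. Book value $30,490.

$7,036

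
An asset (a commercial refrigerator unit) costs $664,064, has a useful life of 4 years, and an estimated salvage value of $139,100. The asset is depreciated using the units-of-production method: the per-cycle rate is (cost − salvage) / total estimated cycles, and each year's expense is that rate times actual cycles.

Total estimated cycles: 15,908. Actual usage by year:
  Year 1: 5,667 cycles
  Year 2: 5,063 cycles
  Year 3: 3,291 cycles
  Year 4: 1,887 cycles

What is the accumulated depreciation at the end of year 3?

Depreciable base = $664,064 − $139,100 = $524,964.
Rate = $524,964 / 15,908 cycles = $33 per cycle.
Year 1: 5,667 × $33 = $187,011. Book value $477,053.
Year 2: 5,063 × $33 = $167,079. Book value $309,974.
Year 3: 3,291 × $33 = $108,603. Book value $201,371.
Accumulated through year 3 = $664,064 − $201,371 = $462,693.

$462,693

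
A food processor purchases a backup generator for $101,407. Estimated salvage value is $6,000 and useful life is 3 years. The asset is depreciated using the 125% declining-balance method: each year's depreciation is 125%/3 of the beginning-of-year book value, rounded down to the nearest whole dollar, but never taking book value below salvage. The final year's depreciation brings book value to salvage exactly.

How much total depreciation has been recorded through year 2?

$66,899

Depreciable base = $101,407 − $6,000 = $95,407.
Year 1: ⌊$101,407 × 125%/3⌋ = $42,252. Book value $59,155.
Year 2: ⌊$59,155 × 125%/3⌋ = $24,647. Book value $34,508.
Accumulated through year 2 = $101,407 − $34,508 = $66,899.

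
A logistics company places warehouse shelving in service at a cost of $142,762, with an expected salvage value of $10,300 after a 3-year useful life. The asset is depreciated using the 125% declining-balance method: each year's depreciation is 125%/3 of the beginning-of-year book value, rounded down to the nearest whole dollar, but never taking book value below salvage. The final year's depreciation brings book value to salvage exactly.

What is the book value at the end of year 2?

$48,579

Depreciable base = $142,762 − $10,300 = $132,462.
Year 1: ⌊$142,762 × 125%/3⌋ = $59,484. Book value $83,278.
Year 2: ⌊$83,278 × 125%/3⌋ = $34,699. Book value $48,579.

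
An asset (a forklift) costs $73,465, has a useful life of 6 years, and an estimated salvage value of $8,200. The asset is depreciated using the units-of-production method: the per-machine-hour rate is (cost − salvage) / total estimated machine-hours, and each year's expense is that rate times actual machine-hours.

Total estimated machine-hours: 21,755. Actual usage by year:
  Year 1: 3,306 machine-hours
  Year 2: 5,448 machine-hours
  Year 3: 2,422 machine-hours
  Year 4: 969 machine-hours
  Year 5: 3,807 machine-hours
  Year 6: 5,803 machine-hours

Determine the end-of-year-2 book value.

Depreciable base = $73,465 − $8,200 = $65,265.
Rate = $65,265 / 21,755 machine-hours = $3 per machine-hour.
Year 1: 3,306 × $3 = $9,918. Book value $63,547.
Year 2: 5,448 × $3 = $16,344. Book value $47,203.

$47,203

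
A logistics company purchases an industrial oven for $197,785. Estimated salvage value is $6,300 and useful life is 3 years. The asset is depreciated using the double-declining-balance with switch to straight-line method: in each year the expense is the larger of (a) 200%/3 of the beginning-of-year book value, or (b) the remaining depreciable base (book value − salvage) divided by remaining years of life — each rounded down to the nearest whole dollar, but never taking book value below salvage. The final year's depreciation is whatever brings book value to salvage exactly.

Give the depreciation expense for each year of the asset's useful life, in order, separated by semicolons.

$131,856; $43,952; $15,677

Depreciable base = $197,785 − $6,300 = $191,485.
Year 1: DB = ⌊$197,785 × 200%/3⌋ = $131,856; SL = ⌊$191,485/3⌋ = $63,828 → take DB $131,856. Book value $65,929.
Year 2: DB = ⌊$65,929 × 200%/3⌋ = $43,952; SL = ⌊$59,629/2⌋ = $29,814 → take DB $43,952. Book value $21,977.
Year 3 (final): $21,977 − $6,300 = $15,677. Book value $6,300.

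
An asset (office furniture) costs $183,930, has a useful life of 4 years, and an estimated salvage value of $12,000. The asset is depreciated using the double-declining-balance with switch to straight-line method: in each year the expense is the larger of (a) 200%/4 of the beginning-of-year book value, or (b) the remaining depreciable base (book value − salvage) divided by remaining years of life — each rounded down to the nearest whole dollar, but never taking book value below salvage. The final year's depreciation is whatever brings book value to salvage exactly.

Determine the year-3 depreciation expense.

$22,991

Depreciable base = $183,930 − $12,000 = $171,930.
Year 1: DB = ⌊$183,930 × 200%/4⌋ = $91,965; SL = ⌊$171,930/4⌋ = $42,982 → take DB $91,965. Book value $91,965.
Year 2: DB = ⌊$91,965 × 200%/4⌋ = $45,982; SL = ⌊$79,965/3⌋ = $26,655 → take DB $45,982. Book value $45,983.
Year 3: DB = ⌊$45,983 × 200%/4⌋ = $22,991; SL = ⌊$33,983/2⌋ = $16,991 → take DB $22,991. Book value $22,992.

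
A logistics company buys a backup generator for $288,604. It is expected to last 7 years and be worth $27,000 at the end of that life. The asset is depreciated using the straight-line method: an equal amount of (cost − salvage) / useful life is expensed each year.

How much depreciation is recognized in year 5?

Depreciable base = $288,604 − $27,000 = $261,604.
Annual expense = $261,604 / 7 = $37,372.

$37,372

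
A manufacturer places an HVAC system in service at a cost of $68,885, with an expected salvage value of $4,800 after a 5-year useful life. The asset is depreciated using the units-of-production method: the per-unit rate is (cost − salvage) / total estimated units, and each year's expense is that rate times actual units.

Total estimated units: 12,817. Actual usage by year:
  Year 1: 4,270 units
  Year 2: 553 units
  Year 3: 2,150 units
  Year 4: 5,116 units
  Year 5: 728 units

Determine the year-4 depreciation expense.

Depreciable base = $68,885 − $4,800 = $64,085.
Rate = $64,085 / 12,817 units = $5 per unit.
Year 1: 4,270 × $5 = $21,350. Book value $47,535.
Year 2: 553 × $5 = $2,765. Book value $44,770.
Year 3: 2,150 × $5 = $10,750. Book value $34,020.
Year 4: 5,116 × $5 = $25,580. Book value $8,440.

$25,580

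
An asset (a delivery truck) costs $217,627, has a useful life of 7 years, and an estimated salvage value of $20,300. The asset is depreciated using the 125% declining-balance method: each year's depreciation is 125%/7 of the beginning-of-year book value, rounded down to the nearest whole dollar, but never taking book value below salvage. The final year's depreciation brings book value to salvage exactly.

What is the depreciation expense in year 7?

Depreciable base = $217,627 − $20,300 = $197,327.
Year 1: ⌊$217,627 × 125%/7⌋ = $38,861. Book value $178,766.
Year 2: ⌊$178,766 × 125%/7⌋ = $31,922. Book value $146,844.
Year 3: ⌊$146,844 × 125%/7⌋ = $26,222. Book value $120,622.
Year 4: ⌊$120,622 × 125%/7⌋ = $21,539. Book value $99,083.
Year 5: ⌊$99,083 × 125%/7⌋ = $17,693. Book value $81,390.
Year 6: ⌊$81,390 × 125%/7⌋ = $14,533. Book value $66,857.
Year 7 (final): $66,857 − $20,300 = $46,557. Book value $20,300.

$46,557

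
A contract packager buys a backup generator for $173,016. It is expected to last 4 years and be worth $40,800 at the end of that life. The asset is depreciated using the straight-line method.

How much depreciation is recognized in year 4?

$33,054

Depreciable base = $173,016 − $40,800 = $132,216.
Annual expense = $132,216 / 4 = $33,054.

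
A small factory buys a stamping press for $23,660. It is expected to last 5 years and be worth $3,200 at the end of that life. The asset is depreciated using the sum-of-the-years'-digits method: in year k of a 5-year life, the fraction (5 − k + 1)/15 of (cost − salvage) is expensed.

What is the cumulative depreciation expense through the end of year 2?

$12,276

Depreciable base = $23,660 − $3,200 = $20,460.
Sum of the years' digits = 5+4+3+2+1 = 15.
Year 1: $20,460 × 5/15 = $6,820. Book value $16,840.
Year 2: $20,460 × 4/15 = $5,456. Book value $11,384.
Accumulated through year 2 = $23,660 − $11,384 = $12,276.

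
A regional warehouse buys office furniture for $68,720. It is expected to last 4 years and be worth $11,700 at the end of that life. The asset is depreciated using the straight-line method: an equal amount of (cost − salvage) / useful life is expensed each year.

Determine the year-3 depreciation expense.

Depreciable base = $68,720 − $11,700 = $57,020.
Annual expense = $57,020 / 4 = $14,255.

$14,255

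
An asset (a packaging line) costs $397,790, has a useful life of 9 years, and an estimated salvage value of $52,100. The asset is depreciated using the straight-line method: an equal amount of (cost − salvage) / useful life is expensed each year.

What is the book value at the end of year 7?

$128,920

Depreciable base = $397,790 − $52,100 = $345,690.
Annual expense = $345,690 / 9 = $38,410.
End of year 1: book value $359,380.
End of year 2: book value $320,970.
End of year 3: book value $282,560.
End of year 4: book value $244,150.
End of year 5: book value $205,740.
End of year 6: book value $167,330.
End of year 7: book value $128,920.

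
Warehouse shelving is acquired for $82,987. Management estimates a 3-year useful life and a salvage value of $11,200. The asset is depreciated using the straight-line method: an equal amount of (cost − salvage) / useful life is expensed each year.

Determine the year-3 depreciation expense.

Depreciable base = $82,987 − $11,200 = $71,787.
Annual expense = $71,787 / 3 = $23,929.

$23,929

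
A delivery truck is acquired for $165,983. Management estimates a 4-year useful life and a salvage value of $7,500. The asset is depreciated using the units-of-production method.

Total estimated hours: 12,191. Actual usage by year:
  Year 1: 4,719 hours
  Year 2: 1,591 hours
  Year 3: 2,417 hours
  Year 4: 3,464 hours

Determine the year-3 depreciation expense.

$31,421

Depreciable base = $165,983 − $7,500 = $158,483.
Rate = $158,483 / 12,191 hours = $13 per hour.
Year 1: 4,719 × $13 = $61,347. Book value $104,636.
Year 2: 1,591 × $13 = $20,683. Book value $83,953.
Year 3: 2,417 × $13 = $31,421. Book value $52,532.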